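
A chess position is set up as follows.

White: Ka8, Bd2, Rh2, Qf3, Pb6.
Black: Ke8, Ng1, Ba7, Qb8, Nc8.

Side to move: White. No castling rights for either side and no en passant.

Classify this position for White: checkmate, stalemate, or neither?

checkmate

White to move; white king on a8.
In check: yes, from the black queen on b8.
King squares — a7: attacked by Qb8; b7: attacked by Qb8; b8: attacked by Ba7.
Legal moves for White: none.
In check with no legal moves → checkmate.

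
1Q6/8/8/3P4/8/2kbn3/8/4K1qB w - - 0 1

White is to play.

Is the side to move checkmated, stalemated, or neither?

White to move; white king on e1.
In check: yes, from the black queen on g1.
King squares — d1: attacked by Qg1; f1: attacked by Qg1; d2: attacked by Kc3; e2: attacked by Bd3; f2: attacked by Qg1.
Legal moves for White: none.
In check with no legal moves → checkmate.

checkmate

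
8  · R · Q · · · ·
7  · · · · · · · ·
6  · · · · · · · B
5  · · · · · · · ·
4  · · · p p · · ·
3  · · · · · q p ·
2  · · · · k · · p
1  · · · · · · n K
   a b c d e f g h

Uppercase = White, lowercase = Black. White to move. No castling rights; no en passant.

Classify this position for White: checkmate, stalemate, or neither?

checkmate

White to move; white king on h1.
In check: yes, from the black queen on f3.
King squares — g1: attacked by Ph2; g2: attacked by Qf3; h2: attacked by Pg3.
Legal moves for White: none.
In check with no legal moves → checkmate.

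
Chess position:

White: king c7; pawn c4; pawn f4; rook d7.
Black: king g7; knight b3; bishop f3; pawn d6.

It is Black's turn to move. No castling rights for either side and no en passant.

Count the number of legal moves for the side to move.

Black to move; king on g7.
In check: yes, from the white rook on d7.
Legal moves: Kh8, Kg8, Kf8, Kh6, Kg6, Kf6.
Count: 6.

6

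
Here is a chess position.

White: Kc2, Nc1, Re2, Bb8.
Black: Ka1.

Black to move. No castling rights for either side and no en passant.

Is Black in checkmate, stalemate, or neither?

stalemate

Black to move; black king on a1.
In check: no.
King squares — b1: attacked by Kc2; a2: attacked by Nc1; b2: attacked by Kc2.
Legal moves for Black: none.
Not in check and no legal moves → stalemate.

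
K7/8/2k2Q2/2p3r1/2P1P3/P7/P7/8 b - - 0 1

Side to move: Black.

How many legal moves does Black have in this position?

Black to move; king on c6.
In check: yes, from the white queen on f6.
Legal moves: Kd7, Kc7.
Count: 2.

2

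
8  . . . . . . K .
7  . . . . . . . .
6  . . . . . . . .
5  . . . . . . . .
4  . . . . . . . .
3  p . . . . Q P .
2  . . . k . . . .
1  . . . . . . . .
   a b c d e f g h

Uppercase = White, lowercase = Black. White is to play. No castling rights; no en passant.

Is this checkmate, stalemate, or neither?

neither

White to move; white king on g8.
In check: no.
Legal moves for White include: Kh8, Kf8, Kh7, Kg7, Kf7, Qf8, Qa8, Qf7, Qb7, Qf6, Qc6, Qh5, Qf5, Qd5+, Qg4, Qf4+, Qe4, Qe3+, ... (list truncated; more exist).
White has legal moves and is not in check → neither.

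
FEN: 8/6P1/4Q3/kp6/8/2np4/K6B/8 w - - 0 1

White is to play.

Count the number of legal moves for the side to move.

4

White to move; king on a2.
In check: yes, from the black knight on c3.
Legal moves: Kb3, Ka3, Kb2, Ka1.
Count: 4.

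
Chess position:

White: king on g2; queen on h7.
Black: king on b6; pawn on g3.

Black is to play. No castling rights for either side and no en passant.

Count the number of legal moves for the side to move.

Black to move; king on b6.
In check: no.
Legal moves: Kc6, Ka6, Kc5, Kb5, Ka5.
Count: 5.

5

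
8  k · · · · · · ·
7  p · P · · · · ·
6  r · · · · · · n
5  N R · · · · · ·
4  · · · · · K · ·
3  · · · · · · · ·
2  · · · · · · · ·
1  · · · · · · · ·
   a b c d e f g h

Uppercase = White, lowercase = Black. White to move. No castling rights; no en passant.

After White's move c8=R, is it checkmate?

yes

After c8=R: black king on a8; in check: yes, from the white rook on c8.
King squares — a7: own pawn; b7: attacked by Na5; b8: attacked by Rb5.
Black has no legal moves → checkmate.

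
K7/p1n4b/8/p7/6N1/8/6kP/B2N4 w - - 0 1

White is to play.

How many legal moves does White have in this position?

3

White to move; king on a8.
In check: yes, from the black knight on c7.
Legal moves: Kb8, Kb7, Kxa7.
Count: 3.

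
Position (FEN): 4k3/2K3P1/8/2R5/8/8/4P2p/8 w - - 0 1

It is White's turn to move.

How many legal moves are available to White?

White to move; king on c7.
In check: no.
Legal moves: Kc8, Kb8, Kb7, Kd6, Kc6, Kb6, Rc6, Rh5, Rg5, Rf5, Re5+, Rd5, Rb5, Ra5, Rc4, Rc3, Rc2, Rc1, g8=Q+, g8=R+, g8=B, g8=N, e3, e4.
Count: 24.

24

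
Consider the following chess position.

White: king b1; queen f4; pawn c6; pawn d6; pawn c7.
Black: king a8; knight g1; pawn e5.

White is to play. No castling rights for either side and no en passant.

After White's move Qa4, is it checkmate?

After Qa4: black king on a8; in check: yes, from the white queen on a4.
King squares — a7: attacked by Qa4; b7: attacked by Pc6; b8: attacked by Pc7.
Black has no legal moves → checkmate.

yes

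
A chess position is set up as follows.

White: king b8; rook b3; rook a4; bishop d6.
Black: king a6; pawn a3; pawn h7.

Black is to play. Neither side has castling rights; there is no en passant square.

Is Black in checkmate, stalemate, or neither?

checkmate

Black to move; black king on a6.
In check: yes, from the white rook on a4.
King squares — a5: attacked by Ra4; b5: attacked by Rb3; b6: attacked by Rb3; a7: attacked by Ra4; b7: attacked by Rb3.
Legal moves for Black: none.
In check with no legal moves → checkmate.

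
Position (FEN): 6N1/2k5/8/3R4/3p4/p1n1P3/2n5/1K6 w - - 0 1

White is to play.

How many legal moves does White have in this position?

White to move; king on b1.
In check: yes, from the black knight on c3.
Legal moves: Kxc2, Kc1.
Count: 2.

2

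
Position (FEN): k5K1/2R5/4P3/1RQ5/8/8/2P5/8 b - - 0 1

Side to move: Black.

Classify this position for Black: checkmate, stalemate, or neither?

stalemate

Black to move; black king on a8.
In check: no.
King squares — a7: attacked by Qc5; b7: attacked by Rb5; b8: attacked by Rb5.
Legal moves for Black: none.
Not in check and no legal moves → stalemate.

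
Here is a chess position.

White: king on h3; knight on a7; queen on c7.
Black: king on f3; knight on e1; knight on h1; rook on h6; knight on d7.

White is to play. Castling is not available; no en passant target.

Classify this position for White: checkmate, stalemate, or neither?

checkmate

White to move; white king on h3.
In check: yes, from the black rook on h6.
King squares — g2: attacked by Ne1; h2: attacked by Rh6; g3: attacked by Nh1; g4: attacked by Kf3; h4: attacked by Rh6.
Legal moves for White: none.
In check with no legal moves → checkmate.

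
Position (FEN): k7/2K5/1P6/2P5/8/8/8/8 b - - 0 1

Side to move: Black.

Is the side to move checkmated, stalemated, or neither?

Black to move; black king on a8.
In check: no.
King squares — a7: attacked by Pb6; b7: attacked by Kc7; b8: attacked by Kc7.
Legal moves for Black: none.
Not in check and no legal moves → stalemate.

stalemate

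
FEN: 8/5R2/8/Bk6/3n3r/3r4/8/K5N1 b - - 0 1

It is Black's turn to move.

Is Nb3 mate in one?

no

After Nb3: white king on a1; in check: yes, from the black knight on b3.
White has 3 legal replies: Kb2, Ka2, Kb1.
In check but a legal move exists → not checkmate.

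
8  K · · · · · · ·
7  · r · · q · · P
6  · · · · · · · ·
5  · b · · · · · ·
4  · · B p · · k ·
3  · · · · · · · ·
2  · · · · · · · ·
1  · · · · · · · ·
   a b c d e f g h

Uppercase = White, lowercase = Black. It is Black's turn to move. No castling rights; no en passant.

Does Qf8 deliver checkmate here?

After Qf8: white king on a8; in check: yes, from the black queen on f8.
White has 1 legal reply: Kxb7.
In check but a legal move exists → not checkmate.

no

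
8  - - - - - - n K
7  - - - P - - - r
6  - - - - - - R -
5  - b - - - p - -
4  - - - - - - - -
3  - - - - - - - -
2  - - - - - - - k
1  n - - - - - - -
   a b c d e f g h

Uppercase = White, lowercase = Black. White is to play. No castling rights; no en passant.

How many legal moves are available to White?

White to move; king on h8.
In check: yes, from the black rook on h7.
Legal moves: Kxg8, Kxh7.
Count: 2.

2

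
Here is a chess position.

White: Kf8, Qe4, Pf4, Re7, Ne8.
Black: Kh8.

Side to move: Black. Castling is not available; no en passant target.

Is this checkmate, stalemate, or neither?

Black to move; black king on h8.
In check: no.
King squares — g7: attacked by Re7; h7: attacked by Qe4; g8: attacked by Kf8.
Legal moves for Black: none.
Not in check and no legal moves → stalemate.

stalemate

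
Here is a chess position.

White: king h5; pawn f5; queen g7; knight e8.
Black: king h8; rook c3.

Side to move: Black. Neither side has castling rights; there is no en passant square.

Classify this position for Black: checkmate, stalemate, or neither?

checkmate

Black to move; black king on h8.
In check: yes, from the white queen on g7.
King squares — g7: attacked by Ne8; h7: attacked by Qg7; g8: attacked by Qg7.
Legal moves for Black: none.
In check with no legal moves → checkmate.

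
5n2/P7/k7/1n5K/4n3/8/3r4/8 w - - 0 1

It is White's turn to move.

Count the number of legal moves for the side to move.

7

White to move; king on h5.
In check: no.
Legal moves: Kh6, Kh4, Kg4, a8=Q+, a8=R+, a8=B, a8=N.
Count: 7.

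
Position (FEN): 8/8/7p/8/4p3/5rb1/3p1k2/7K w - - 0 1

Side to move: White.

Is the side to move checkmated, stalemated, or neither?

stalemate

White to move; white king on h1.
In check: no.
King squares — g1: attacked by Kf2; g2: attacked by Kf2; h2: attacked by Bg3.
Legal moves for White: none.
Not in check and no legal moves → stalemate.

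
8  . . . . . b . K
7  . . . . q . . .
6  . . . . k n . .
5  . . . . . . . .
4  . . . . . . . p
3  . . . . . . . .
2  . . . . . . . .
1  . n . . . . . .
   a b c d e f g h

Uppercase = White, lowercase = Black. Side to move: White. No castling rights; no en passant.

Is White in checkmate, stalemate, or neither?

stalemate

White to move; white king on h8.
In check: no.
King squares — g7: attacked by Qe7; h7: attacked by Nf6; g8: attacked by Nf6.
Legal moves for White: none.
Not in check and no legal moves → stalemate.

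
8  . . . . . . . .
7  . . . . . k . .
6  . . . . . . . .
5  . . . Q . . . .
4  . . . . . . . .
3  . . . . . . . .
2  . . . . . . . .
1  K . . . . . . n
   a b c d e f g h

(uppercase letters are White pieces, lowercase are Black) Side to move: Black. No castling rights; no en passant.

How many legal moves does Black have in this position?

Black to move; king on f7.
In check: yes, from the white queen on d5.
Legal moves: Kf8, Ke8, Kg7, Ke7, Kg6, Kf6.
Count: 6.

6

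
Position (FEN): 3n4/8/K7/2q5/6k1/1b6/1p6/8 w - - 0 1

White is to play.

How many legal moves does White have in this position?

White to move; king on a6.
In check: no.
Legal moves: none.
Count: 0.

0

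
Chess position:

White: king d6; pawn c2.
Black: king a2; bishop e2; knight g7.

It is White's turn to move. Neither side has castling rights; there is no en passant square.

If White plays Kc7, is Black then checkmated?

no

After Kc7: black king on a2; in check: no.
Black is not in check, so this cannot be checkmate.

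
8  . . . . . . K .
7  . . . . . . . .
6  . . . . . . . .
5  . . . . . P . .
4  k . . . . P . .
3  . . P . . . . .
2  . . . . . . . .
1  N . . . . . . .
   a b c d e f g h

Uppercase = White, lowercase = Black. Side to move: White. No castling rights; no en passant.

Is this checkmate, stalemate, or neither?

neither

White to move; white king on g8.
In check: no.
Legal moves for White: Kh8, Kf8, Kh7, Kg7, Kf7, Nb3, Nc2, f6, c4.
White has 9 legal moves and is not in check → neither.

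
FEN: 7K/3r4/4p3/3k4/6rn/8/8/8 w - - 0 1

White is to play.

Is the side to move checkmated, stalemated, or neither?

stalemate

White to move; white king on h8.
In check: no.
King squares — g7: attacked by Rg4; h7: attacked by Rd7; g8: attacked by Rg4.
Legal moves for White: none.
Not in check and no legal moves → stalemate.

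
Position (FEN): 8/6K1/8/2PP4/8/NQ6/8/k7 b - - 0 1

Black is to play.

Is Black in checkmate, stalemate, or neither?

Black to move; black king on a1.
In check: no.
King squares — b1: attacked by Na3; a2: attacked by Qb3; b2: attacked by Qb3.
Legal moves for Black: none.
Not in check and no legal moves → stalemate.

stalemate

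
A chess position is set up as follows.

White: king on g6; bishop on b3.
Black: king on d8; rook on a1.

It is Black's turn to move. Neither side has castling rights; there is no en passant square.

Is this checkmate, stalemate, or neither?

Black to move; black king on d8.
In check: no.
Legal moves for Black include: Ke8, Kc8, Ke7, Kd7, Kc7, Ra8, Ra7, Ra6+, Ra5, Ra4, Ra3, Ra2, Rh1, Rg1+, Rf1, Re1, Rd1, Rc1, ... (list truncated; more exist).
Black has legal moves and is not in check → neither.

neither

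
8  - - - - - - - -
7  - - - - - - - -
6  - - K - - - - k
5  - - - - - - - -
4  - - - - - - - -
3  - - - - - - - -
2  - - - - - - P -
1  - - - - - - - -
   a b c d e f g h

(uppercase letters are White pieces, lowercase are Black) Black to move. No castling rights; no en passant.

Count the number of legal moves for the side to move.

Black to move; king on h6.
In check: no.
Legal moves: Kh7, Kg7, Kg6, Kh5, Kg5.
Count: 5.

5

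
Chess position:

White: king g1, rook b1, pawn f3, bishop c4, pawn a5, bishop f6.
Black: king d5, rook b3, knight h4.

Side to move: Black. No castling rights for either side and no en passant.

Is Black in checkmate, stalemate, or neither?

Black to move; black king on d5.
In check: yes, from the white bishop on c4.
King squares — c4: available; d4: attacked by Bf6; e4: attacked by Pf3; c5: available; e5: attacked by Bf6; c6: available; d6: available; e6: attacked by Bc4.
Legal moves for Black: Kd6, Kc6, Kc5, Kxc4.
Black is in check but has 4 legal moves → neither.

neither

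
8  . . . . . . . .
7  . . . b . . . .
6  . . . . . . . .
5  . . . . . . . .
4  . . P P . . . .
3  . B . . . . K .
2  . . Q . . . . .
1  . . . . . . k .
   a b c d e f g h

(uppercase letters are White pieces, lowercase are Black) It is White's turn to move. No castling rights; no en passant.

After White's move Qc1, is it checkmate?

yes

After Qc1: black king on g1; in check: yes, from the white queen on c1.
King squares — f1: attacked by Qc1; h1: attacked by Qc1; f2: attacked by Kg3; g2: attacked by Kg3; h2: attacked by Kg3.
Black has no legal moves → checkmate.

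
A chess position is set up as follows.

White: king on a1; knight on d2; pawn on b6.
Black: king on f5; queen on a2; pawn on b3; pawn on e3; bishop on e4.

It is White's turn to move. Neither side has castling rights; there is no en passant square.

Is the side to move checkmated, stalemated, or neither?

White to move; white king on a1.
In check: yes, from the black queen on a2.
King squares — b1: attacked by Qa2; a2: attacked by Pb3; b2: attacked by Qa2.
Legal moves for White: none.
In check with no legal moves → checkmate.

checkmate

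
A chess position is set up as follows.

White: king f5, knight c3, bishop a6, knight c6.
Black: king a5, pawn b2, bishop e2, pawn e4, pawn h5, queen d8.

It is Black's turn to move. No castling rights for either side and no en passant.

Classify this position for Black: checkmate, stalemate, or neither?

neither

Black to move; black king on a5.
In check: yes, from the white knight on c6.
Legal moves for Black: Kb6, Kxa6.
Black is in check but has 2 legal moves → neither.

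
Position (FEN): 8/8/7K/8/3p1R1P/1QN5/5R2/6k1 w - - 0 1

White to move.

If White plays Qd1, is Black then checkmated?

After Qd1: black king on g1; in check: yes, from the white queen on d1.
King squares — f1: attacked by Qd1; h1: attacked by Qd1; f2: attacked by Rf4; g2: attacked by Rf2; h2: attacked by Rf2.
Black has no legal moves → checkmate.

yes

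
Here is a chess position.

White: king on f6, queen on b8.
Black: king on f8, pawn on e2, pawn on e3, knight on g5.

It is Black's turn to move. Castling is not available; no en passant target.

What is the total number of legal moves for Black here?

0

Black to move; king on f8.
In check: yes, from the white queen on b8.
Legal moves: none.
Count: 0.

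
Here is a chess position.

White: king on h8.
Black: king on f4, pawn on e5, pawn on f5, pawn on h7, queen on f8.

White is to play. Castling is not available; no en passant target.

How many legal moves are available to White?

White to move; king on h8.
In check: yes, from the black queen on f8.
Legal moves: Kxh7.
Count: 1.

1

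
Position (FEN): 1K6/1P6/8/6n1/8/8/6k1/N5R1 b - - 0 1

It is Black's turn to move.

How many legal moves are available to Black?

Black to move; king on g2.
In check: yes, from the white rook on g1.
Legal moves: Kh3, Kf3, Kh2, Kf2, Kxg1.
Count: 5.

5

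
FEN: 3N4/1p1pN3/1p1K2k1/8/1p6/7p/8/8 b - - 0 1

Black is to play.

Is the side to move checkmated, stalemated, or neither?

Black to move; black king on g6.
In check: yes, from the white knight on e7.
King squares — f5: attacked by Ne7; g5: available; h5: available; f6: available; h6: available; f7: attacked by Nd8; g7: available; h7: available.
Legal moves for Black: Kh7, Kg7, Kh6, Kf6, Kh5, Kg5.
Black is in check but has 6 legal moves → neither.

neither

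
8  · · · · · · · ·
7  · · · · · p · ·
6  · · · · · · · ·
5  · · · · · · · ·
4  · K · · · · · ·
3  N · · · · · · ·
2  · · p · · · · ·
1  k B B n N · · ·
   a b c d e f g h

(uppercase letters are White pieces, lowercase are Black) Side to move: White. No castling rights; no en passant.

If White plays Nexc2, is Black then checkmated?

After Nexc2: black king on a1; in check: yes, from the white knight on c2.
King squares — b1: attacked by Na3; a2: attacked by Bb1; b2: attacked by Bc1.
Black has no legal moves → checkmate.

yes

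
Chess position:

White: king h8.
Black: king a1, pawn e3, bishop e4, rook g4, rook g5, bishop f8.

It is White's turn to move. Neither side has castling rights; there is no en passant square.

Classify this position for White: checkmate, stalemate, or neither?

stalemate

White to move; white king on h8.
In check: no.
King squares — g7: attacked by Rg5; h7: attacked by Be4; g8: attacked by Rg5.
Legal moves for White: none.
Not in check and no legal moves → stalemate.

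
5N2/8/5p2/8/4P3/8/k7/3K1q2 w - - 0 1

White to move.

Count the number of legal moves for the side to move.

2

White to move; king on d1.
In check: yes, from the black queen on f1.
Legal moves: Kd2, Kc2.
Count: 2.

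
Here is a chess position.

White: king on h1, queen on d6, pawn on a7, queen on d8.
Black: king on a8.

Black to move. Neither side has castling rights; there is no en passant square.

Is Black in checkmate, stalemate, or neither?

Black to move; black king on a8.
In check: yes, from the white queen on d8.
Legal moves for Black: Kb7, Kxa7.
Black is in check but has 2 legal moves → neither.

neither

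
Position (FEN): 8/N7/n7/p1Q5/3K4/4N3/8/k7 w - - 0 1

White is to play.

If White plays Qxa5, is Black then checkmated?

no

After Qxa5: black king on a1; in check: yes, from the white queen on a5.
Black has 2 legal replies: Kb2, Kb1.
In check but a legal move exists → not checkmate.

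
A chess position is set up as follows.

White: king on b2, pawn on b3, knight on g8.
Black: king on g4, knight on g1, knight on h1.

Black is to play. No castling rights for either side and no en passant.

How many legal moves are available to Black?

Black to move; king on g4.
In check: no.
Legal moves: Kh5, Kg5, Kf5, Kh4, Kf4, Kh3, Kg3, Kf3, Ng3, Nf2, Nh3, Nf3, Ne2.
Count: 13.

13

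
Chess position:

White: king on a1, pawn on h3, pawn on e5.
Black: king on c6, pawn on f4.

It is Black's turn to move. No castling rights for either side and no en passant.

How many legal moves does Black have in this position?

8

Black to move; king on c6.
In check: no.
Legal moves: Kd7, Kc7, Kb7, Kb6, Kd5, Kc5, Kb5, f3.
Count: 8.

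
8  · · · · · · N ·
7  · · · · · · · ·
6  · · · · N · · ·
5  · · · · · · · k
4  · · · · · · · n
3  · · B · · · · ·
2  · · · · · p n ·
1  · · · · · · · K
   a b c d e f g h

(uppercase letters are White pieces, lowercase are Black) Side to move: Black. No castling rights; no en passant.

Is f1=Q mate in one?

After f1=Q: white king on h1; in check: yes, from the black queen on f1.
White has 1 legal reply: Kh2.
In check but a legal move exists → not checkmate.

no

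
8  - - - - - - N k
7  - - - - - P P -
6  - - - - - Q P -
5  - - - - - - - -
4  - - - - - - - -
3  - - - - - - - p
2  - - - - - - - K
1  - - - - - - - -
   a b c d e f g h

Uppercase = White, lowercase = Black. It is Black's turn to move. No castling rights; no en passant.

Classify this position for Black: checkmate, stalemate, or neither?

Black to move; black king on h8.
In check: yes, from the white pawn on g7.
King squares — g7: attacked by Qf6; h7: attacked by Pg6; g8: attacked by Pf7.
Legal moves for Black: none.
In check with no legal moves → checkmate.

checkmate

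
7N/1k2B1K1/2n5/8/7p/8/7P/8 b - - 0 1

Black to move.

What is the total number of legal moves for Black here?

Black to move; king on b7.
In check: no.
Legal moves: Kc8, Kb8, Ka8, Kc7, Ka7, Kb6, Ka6, Nd8, Nb8, Nxe7, Na7, Ne5, Na5, Nd4, Nb4, h3.
Count: 16.

16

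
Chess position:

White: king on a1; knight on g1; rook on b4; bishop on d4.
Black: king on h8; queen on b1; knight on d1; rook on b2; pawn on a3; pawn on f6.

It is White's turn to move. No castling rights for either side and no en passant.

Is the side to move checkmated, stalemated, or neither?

checkmate

White to move; white king on a1.
In check: yes, from the black queen on b1.
King squares — b1: attacked by Rb2; a2: attacked by Qb1; b2: attacked by Qb1.
Legal moves for White: none.
In check with no legal moves → checkmate.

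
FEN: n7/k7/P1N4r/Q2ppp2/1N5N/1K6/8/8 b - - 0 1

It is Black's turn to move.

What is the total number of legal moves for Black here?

1

Black to move; king on a7.
In check: yes, from the white knight on c6.
Legal moves: Rxc6.
Count: 1.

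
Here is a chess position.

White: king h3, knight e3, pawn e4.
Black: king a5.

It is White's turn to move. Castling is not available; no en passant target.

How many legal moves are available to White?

14

White to move; king on h3.
In check: no.
Legal moves: Kh4, Kg4, Kg3, Kh2, Kg2, Nf5, Nd5, Ng4, Nc4+, Ng2, Nc2, Nf1, Nd1, e5.
Count: 14.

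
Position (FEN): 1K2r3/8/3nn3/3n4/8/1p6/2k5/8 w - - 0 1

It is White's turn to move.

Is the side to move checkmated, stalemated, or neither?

White to move; white king on b8.
In check: yes, from the black rook on e8.
King squares — a7: available; b7: attacked by Nd6; c7: attacked by Nd5; a8: attacked by Re8; c8: attacked by Nd6.
Legal moves for White: Ka7.
White is in check but has 1 legal move → neither.

neither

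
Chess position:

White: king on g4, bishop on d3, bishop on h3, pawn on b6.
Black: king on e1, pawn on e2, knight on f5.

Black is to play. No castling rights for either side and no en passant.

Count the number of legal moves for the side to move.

11

Black to move; king on e1.
In check: no.
Legal moves: Ng7, Ne7, Nh6+, Nd6, Nh4, Nd4, Ng3, Ne3+, Kf2, Kd2, Kd1.
Count: 11.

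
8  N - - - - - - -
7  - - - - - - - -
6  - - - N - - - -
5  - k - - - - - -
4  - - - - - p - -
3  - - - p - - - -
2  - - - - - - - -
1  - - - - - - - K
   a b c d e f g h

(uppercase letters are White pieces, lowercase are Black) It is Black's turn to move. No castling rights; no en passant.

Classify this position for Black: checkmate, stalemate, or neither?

neither

Black to move; black king on b5.
In check: yes, from the white knight on d6.
Legal moves for Black: Kc6, Ka6, Kc5, Ka5, Kb4, Ka4.
Black is in check but has 6 legal moves → neither.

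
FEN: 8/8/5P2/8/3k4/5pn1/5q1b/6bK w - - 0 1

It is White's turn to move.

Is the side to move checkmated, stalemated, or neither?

checkmate

White to move; white king on h1.
In check: yes, from the black knight on g3.
King squares — g1: attacked by Qf2; g2: attacked by Qf2; h2: attacked by Bg1.
Legal moves for White: none.
In check with no legal moves → checkmate.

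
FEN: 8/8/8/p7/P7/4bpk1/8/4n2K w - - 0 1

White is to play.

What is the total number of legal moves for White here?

White to move; king on h1.
In check: no.
Legal moves: none.
Count: 0.

0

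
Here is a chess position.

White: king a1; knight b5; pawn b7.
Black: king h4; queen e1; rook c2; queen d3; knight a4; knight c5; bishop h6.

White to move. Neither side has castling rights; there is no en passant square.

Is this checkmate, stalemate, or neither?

White to move; white king on a1.
In check: yes, from the black queen on e1.
King squares — b1: attacked by Qe1; a2: attacked by Rc2; b2: attacked by Rc2.
Legal moves for White: none.
In check with no legal moves → checkmate.

checkmate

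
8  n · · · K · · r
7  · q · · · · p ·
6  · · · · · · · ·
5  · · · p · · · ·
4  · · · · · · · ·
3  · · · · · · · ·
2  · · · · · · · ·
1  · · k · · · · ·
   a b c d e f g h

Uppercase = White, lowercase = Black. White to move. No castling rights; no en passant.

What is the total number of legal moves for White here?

0

White to move; king on e8.
In check: yes, from the black rook on h8.
Legal moves: none.
Count: 0.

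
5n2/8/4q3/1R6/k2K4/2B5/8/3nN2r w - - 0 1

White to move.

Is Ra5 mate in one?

no

After Ra5: black king on a4; in check: yes, from the white rook on a5.
Black has 1 legal reply: Kb3.
In check but a legal move exists → not checkmate.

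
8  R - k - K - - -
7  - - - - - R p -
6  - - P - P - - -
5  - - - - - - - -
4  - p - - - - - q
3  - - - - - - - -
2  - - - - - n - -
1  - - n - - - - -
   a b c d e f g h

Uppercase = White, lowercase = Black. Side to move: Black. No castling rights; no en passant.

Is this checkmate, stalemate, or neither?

Black to move; black king on c8.
In check: yes, from the white rook on a8.
King squares — b7: attacked by Pc6; c7: attacked by Rf7; d7: attacked by Pc6; b8: attacked by Ra8; d8: attacked by Ra8.
Legal moves for Black: none.
In check with no legal moves → checkmate.

checkmate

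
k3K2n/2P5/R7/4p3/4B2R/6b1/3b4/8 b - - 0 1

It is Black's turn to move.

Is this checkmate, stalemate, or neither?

Black to move; black king on a8.
In check: yes, from the white bishop on e4 and the white rook on a6.
King squares — a7: attacked by Ra6; b7: attacked by Be4; b8: attacked by Pc7.
Legal moves for Black: none.
In check with no legal moves → checkmate.

checkmate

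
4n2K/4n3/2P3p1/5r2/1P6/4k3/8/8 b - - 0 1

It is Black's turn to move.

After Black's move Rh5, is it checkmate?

yes

After Rh5: white king on h8; in check: yes, from the black rook on h5.
King squares — g7: attacked by Ne8; h7: attacked by Rh5; g8: attacked by Ne7.
White has no legal moves → checkmate.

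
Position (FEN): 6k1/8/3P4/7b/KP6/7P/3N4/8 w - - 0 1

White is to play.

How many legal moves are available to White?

13

White to move; king on a4.
In check: no.
Legal moves: Kb5, Ka5, Kb3, Ka3, Ne4, Nc4, Nf3, Nb3, Nf1, Nb1, d7, b5, h4.
Count: 13.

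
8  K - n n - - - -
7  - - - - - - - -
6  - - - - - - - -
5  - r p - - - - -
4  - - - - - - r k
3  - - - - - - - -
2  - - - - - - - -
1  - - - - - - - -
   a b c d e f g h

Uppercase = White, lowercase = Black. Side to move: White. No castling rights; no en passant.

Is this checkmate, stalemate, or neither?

stalemate

White to move; white king on a8.
In check: no.
King squares — a7: attacked by Nc8; b7: attacked by Rb5; b8: attacked by Rb5.
Legal moves for White: none.
Not in check and no legal moves → stalemate.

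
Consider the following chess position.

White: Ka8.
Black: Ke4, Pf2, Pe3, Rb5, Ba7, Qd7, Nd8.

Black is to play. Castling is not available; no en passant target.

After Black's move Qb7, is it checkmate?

yes

After Qb7: white king on a8; in check: yes, from the black queen on b7.
King squares — a7: attacked by Qb7; b7: attacked by Rb5; b8: attacked by Ba7.
White has no legal moves → checkmate.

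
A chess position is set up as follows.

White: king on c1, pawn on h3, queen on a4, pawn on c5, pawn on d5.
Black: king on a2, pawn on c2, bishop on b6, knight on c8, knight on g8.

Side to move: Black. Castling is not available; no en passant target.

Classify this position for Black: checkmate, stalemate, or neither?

checkmate

Black to move; black king on a2.
In check: yes, from the white queen on a4.
King squares — a1: attacked by Qa4; b1: attacked by Kc1; b2: attacked by Kc1; a3: attacked by Qa4; b3: attacked by Qa4.
Legal moves for Black: none.
In check with no legal moves → checkmate.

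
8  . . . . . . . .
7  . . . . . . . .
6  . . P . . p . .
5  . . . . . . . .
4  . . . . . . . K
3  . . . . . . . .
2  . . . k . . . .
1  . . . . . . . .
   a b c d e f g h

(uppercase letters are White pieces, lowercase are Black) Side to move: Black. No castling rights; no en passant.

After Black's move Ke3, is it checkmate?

After Ke3: white king on h4; in check: no.
White is not in check, so this cannot be checkmate.

no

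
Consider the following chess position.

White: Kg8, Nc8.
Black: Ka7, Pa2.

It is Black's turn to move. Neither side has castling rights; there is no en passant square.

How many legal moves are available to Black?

Black to move; king on a7.
In check: yes, from the white knight on c8.
Legal moves: Kb8, Ka8, Kb7, Ka6.
Count: 4.

4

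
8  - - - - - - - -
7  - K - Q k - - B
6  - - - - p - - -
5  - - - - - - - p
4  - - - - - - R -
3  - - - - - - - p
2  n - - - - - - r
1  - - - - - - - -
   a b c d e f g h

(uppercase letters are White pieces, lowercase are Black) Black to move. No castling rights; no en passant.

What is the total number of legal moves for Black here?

Black to move; king on e7.
In check: yes, from the white queen on d7.
Legal moves: Kf8, Kxd7, Kf6.
Count: 3.

3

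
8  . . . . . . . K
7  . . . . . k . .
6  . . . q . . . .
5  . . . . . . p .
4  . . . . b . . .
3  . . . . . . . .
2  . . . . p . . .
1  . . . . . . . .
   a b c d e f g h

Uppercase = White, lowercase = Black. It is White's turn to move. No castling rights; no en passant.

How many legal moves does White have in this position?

White to move; king on h8.
In check: no.
Legal moves: none.
Count: 0.

0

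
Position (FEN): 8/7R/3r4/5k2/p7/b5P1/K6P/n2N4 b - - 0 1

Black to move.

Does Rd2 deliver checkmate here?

no

After Rd2: white king on a2; in check: yes, from the black rook on d2.
White has 4 legal replies: Kxa3, Kb1, Kxa1, Nb2.
In check but a legal move exists → not checkmate.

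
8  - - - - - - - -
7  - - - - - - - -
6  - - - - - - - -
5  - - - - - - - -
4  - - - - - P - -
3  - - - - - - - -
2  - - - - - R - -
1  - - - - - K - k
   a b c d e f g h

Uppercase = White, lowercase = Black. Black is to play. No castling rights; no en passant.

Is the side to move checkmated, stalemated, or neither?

stalemate

Black to move; black king on h1.
In check: no.
King squares — g1: attacked by Kf1; g2: attacked by Kf1; h2: attacked by Rf2.
Legal moves for Black: none.
Not in check and no legal moves → stalemate.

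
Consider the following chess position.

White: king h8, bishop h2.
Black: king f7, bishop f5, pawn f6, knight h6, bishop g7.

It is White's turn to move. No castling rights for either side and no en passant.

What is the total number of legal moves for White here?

White to move; king on h8.
In check: yes, from the black bishop on g7.
Legal moves: none.
Count: 0.

0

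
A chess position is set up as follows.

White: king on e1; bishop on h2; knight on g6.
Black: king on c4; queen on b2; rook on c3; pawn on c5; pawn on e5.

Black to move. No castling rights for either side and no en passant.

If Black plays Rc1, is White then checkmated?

After Rc1: white king on e1; in check: yes, from the black rook on c1.
King squares — d1: attacked by Rc1; f1: attacked by Rc1; d2: attacked by Qb2; e2: attacked by Qb2; f2: attacked by Qb2.
White has no legal moves → checkmate.

yes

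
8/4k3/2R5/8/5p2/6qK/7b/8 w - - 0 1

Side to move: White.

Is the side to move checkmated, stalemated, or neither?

White to move; white king on h3.
In check: yes, from the black queen on g3.
King squares — g2: attacked by Qg3; h2: attacked by Qg3; g3: attacked by Bh2; g4: attacked by Qg3; h4: attacked by Qg3.
Legal moves for White: none.
In check with no legal moves → checkmate.

checkmate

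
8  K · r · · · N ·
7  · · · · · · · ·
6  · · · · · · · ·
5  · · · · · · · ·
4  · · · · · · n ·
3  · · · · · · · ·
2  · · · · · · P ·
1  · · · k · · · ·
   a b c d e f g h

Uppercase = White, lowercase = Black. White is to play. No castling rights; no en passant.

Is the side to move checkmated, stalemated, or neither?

neither

White to move; white king on a8.
In check: yes, from the black rook on c8.
King squares — a7: available; b7: available; b8: attacked by Rc8.
Legal moves for White: Kb7, Ka7.
White is in check but has 2 legal moves → neither.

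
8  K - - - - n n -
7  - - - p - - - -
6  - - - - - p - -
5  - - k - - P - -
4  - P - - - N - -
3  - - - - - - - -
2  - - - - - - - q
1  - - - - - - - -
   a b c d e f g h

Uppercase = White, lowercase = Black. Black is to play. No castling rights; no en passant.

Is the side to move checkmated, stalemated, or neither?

neither

Black to move; black king on c5.
In check: yes, from the white pawn on b4.
King squares — b4: available; c4: available; d4: available; b5: available; d5: attacked by Nf4; b6: available; c6: available; d6: available.
Legal moves for Black: Kd6, Kc6, Kb6, Kb5, Kd4, Kc4, Kxb4.
Black is in check but has 7 legal moves → neither.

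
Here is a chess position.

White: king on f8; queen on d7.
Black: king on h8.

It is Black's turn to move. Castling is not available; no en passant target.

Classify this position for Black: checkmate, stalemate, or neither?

stalemate

Black to move; black king on h8.
In check: no.
King squares — g7: attacked by Qd7; h7: attacked by Qd7; g8: attacked by Kf8.
Legal moves for Black: none.
Not in check and no legal moves → stalemate.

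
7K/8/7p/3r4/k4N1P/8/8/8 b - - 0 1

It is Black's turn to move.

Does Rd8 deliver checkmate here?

After Rd8: white king on h8; in check: yes, from the black rook on d8.
White has 2 legal replies: Kh7, Kg7.
In check but a legal move exists → not checkmate.

no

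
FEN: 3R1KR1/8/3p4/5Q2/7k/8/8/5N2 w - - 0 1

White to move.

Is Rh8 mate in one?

After Rh8: black king on h4; in check: yes, from the white rook on h8.
King squares — g3: attacked by Nf1; h3: attacked by Qf5; g4: attacked by Qf5; g5: attacked by Qf5; h5: attacked by Qf5.
Black has no legal moves → checkmate.

yes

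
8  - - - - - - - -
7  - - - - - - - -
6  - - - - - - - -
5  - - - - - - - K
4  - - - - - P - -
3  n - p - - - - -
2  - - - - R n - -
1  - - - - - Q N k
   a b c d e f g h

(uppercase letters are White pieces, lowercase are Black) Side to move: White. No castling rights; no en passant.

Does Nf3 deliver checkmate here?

After Nf3: black king on h1; in check: yes, from the white queen on f1.
King squares — g1: attacked by Qf1; g2: attacked by Qf1; h2: attacked by Nf3.
Black has no legal moves → checkmate.

yes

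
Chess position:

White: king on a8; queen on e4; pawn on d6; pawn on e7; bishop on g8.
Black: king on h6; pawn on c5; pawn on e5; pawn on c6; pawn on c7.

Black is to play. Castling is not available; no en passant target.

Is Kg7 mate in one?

After Kg7: white king on a8; in check: no.
White is not in check, so this cannot be checkmate.

no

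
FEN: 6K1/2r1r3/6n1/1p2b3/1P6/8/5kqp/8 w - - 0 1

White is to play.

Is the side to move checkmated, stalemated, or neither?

White to move; white king on g8.
In check: no.
King squares — f7: attacked by Re7; g7: attacked by Be5; h7: attacked by Re7; f8: attacked by Ng6; h8: attacked by Be5.
Legal moves for White: none.
Not in check and no legal moves → stalemate.

stalemate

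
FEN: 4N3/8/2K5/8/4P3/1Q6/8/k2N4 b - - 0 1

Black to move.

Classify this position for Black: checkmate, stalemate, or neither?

Black to move; black king on a1.
In check: no.
King squares — b1: attacked by Qb3; a2: attacked by Qb3; b2: attacked by Nd1.
Legal moves for Black: none.
Not in check and no legal moves → stalemate.

stalemate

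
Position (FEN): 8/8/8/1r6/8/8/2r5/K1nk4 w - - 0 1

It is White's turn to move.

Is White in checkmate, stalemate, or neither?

White to move; white king on a1.
In check: no.
King squares — b1: attacked by Rb5; a2: attacked by Nc1; b2: attacked by Rc2.
Legal moves for White: none.
Not in check and no legal moves → stalemate.

stalemate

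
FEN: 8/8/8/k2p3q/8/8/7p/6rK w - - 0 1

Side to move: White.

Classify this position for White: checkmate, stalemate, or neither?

checkmate

White to move; white king on h1.
In check: yes, from the black rook on g1.
King squares — g1: attacked by Ph2; g2: attacked by Rg1; h2: attacked by Qh5.
Legal moves for White: none.
In check with no legal moves → checkmate.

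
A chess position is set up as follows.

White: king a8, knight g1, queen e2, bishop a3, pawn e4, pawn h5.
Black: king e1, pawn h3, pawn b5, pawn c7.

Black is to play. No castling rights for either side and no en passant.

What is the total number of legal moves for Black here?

0

Black to move; king on e1.
In check: yes, from the white queen on e2.
Legal moves: none.
Count: 0.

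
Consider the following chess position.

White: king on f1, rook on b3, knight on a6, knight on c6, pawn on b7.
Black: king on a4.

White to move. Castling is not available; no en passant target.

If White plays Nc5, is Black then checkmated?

yes

After Nc5: black king on a4; in check: yes, from the white knight on c5.
King squares — a3: attacked by Rb3; b3: attacked by Nc5; b4: attacked by Rb3; a5: attacked by Nc6; b5: attacked by Rb3.
Black has no legal moves → checkmate.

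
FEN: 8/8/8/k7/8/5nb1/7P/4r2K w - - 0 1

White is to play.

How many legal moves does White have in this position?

1

White to move; king on h1.
In check: yes, from the black rook on e1.
Legal moves: Kg2.
Count: 1.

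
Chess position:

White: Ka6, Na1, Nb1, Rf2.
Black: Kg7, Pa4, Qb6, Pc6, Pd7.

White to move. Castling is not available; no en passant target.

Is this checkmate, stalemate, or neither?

White to move; white king on a6.
In check: yes, from the black queen on b6.
King squares — a5: attacked by Qb6; b5: attacked by Qb6; b6: available; a7: attacked by Qb6; b7: attacked by Qb6.
Legal moves for White: Kxb6.
White is in check but has 1 legal move → neither.

neither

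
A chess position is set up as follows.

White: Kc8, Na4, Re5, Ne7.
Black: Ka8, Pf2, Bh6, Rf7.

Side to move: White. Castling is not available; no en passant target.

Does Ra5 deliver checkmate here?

yes

After Ra5: black king on a8; in check: yes, from the white rook on a5.
King squares — a7: attacked by Ra5; b7: attacked by Kc8; b8: attacked by Kc8.
Black has no legal moves → checkmate.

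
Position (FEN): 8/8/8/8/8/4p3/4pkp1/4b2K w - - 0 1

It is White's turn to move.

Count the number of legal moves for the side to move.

1

White to move; king on h1.
In check: yes, from the black pawn on g2.
Legal moves: Kh2.
Count: 1.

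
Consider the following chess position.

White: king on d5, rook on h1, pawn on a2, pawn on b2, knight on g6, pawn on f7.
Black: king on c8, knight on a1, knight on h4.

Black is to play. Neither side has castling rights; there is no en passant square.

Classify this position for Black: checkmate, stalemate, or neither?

neither

Black to move; black king on c8.
In check: no.
Legal moves for Black: Kd8, Kb8, Kd7, Kc7, Kb7, Nxg6, Nf5, Nf3, Ng2, Nb3, Nc2.
Black has 11 legal moves and is not in check → neither.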